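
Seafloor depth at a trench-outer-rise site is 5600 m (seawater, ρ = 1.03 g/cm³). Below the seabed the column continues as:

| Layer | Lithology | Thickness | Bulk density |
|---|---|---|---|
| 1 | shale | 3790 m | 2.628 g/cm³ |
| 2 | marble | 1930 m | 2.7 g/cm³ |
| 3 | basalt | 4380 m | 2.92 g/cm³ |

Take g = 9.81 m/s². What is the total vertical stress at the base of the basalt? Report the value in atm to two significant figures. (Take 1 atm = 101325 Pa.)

3300 atm

seawater: 1030 kg/m³ × 9.81 m/s² × 5600 m = 5.658×10^7 Pa = 558.4 atm
shale: 2628 kg/m³ × 9.81 m/s² × 3790 m = 9.771×10^7 Pa = 964.3 atm
marble: 2700 kg/m³ × 9.81 m/s² × 1930 m = 5.112×10^7 Pa = 504.5 atm
basalt: 2920 kg/m³ × 9.81 m/s² × 4380 m = 1.255×10^8 Pa = 1238 atm
Total = 558.4 + 964.3 + 504.5 + 1238 = 3265.5 atm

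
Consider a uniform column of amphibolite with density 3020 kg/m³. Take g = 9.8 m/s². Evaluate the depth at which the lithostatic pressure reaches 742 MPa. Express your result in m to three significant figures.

25100 m

h = P/(ρg) = 742 MPa / (3020 kg/m³ × 9.8 m/s²) = 7.420×10^8 Pa / 29596 Pa/m = 25071 m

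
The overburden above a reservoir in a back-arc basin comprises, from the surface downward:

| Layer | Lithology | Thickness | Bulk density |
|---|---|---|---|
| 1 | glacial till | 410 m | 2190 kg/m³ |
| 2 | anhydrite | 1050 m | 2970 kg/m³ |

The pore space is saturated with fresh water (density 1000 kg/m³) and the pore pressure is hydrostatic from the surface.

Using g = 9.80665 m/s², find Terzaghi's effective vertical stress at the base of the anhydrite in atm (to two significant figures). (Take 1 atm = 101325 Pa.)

Overburden (lithostatic) stress σ_v:
glacial till: 2190 kg/m³ × 9.80665 m/s² × 410 m = 8.805×10^6 Pa = 8.805 MPa
anhydrite: 2970 kg/m³ × 9.80665 m/s² × 1050 m = 3.058×10^7 Pa = 30.58 MPa
Total = 8.805 + 30.58 = 39.387 MPa
Pore pressure P_p = 1000 kg/m³ × 9.80665 m/s² × 1460 m = 1.432×10^7 Pa = 14.32 MPa
Effective stress σ' = σ_v − P_p = 39.39 − 14.32 = 25.070 MPa = 247.42 atm

250 atm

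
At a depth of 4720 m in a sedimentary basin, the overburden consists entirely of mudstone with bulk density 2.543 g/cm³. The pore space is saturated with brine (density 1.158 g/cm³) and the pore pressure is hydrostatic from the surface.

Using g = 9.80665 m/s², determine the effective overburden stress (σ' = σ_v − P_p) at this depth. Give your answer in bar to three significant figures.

Overburden (lithostatic) stress σ_v:
mudstone: 2543 kg/m³ × 9.80665 m/s² × 4720 m = 1.177×10^8 Pa = 117.7 MPa
Pore pressure P_p = 1158 kg/m³ × 9.80665 m/s² × 4720 m = 5.360×10^7 Pa = 53.60 MPa
Effective stress σ' = σ_v − P_p = 117.7 − 53.60 = 64.108 MPa = 641.08 bar

641 bar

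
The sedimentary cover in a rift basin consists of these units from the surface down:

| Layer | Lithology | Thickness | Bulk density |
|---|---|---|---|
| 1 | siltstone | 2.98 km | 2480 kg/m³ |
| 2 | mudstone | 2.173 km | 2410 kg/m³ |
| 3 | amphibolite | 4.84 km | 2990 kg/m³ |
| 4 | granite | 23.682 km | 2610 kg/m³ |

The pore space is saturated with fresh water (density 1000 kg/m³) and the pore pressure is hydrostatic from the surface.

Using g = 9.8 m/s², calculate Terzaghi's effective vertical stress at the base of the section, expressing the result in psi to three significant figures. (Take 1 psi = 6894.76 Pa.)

Overburden (lithostatic) stress σ_v:
siltstone: 2480 kg/m³ × 9.8 m/s² × 2980 m = 7.243×10^7 Pa = 72.43 MPa
mudstone: 2410 kg/m³ × 9.8 m/s² × 2173 m = 5.132×10^7 Pa = 51.32 MPa
amphibolite: 2990 kg/m³ × 9.8 m/s² × 4840 m = 1.418×10^8 Pa = 141.8 MPa
granite: 2610 kg/m³ × 9.8 m/s² × 23682 m = 6.057×10^8 Pa = 605.7 MPa
Total = 72.43 + 51.32 + 141.8 + 605.7 = 871.31 MPa
Pore pressure P_p = 1000 kg/m³ × 9.8 m/s² × 33675 m = 3.300×10^8 Pa = 330.0 MPa
Effective stress σ' = σ_v − P_p = 871.3 − 330.0 = 541.29 MPa = 78508 psi

78500 psi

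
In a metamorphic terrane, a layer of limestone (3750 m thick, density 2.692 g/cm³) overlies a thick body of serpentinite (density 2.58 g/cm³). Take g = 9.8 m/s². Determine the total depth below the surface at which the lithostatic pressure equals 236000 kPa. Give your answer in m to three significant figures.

Pressure at base of upper layers: 2692×9.8×3750 = 9.893×10^7 Pa = 98931 kPa
Remaining pressure to be supplied by serpentinite: 2.360×10^8 − 9.893×10^7 = 1.371×10^8 Pa
Additional depth in serpentinite = 1.371×10^8 Pa / (2580 kg/m³ × 9.8 m/s²) = 5421.2 m
Total depth = 3750 m + 5421.2 m = 9171.2 m

9170 m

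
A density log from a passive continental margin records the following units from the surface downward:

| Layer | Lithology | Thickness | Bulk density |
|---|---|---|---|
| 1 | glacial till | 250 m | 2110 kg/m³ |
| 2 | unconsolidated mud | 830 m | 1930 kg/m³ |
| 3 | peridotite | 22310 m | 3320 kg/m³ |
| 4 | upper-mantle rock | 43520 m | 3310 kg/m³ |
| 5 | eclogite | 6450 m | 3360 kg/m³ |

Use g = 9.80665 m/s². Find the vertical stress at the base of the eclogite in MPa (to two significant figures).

glacial till: 2110 kg/m³ × 9.80665 m/s² × 250 m = 5.173×10^6 Pa = 5.173 MPa
unconsolidated mud: 1930 kg/m³ × 9.80665 m/s² × 830 m = 1.571×10^7 Pa = 15.71 MPa
peridotite: 3320 kg/m³ × 9.80665 m/s² × 22310 m = 7.264×10^8 Pa = 726.4 MPa
upper-mantle rock: 3310 kg/m³ × 9.80665 m/s² × 43520 m = 1.413×10^9 Pa = 1413 MPa
eclogite: 3360 kg/m³ × 9.80665 m/s² × 6450 m = 2.125×10^8 Pa = 212.5 MPa
Total = 5.173 + 15.71 + 726.4 + 1413 + 212.5 = 2372.4 MPa

2400 MPa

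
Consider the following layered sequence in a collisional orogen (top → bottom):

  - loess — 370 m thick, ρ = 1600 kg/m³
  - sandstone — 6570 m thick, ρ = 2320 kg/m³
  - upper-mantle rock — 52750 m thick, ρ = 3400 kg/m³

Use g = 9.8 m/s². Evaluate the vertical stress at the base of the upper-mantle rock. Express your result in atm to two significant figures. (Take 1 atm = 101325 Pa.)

loess: 1600 kg/m³ × 9.8 m/s² × 370 m = 5.802×10^6 Pa = 57.26 atm
sandstone: 2320 kg/m³ × 9.8 m/s² × 6570 m = 1.494×10^8 Pa = 1474 atm
upper-mantle rock: 3400 kg/m³ × 9.8 m/s² × 52750 m = 1.758×10^9 Pa = 17346 atm
Total = 57.26 + 1474 + 17346 = 18878 atm

19000 atm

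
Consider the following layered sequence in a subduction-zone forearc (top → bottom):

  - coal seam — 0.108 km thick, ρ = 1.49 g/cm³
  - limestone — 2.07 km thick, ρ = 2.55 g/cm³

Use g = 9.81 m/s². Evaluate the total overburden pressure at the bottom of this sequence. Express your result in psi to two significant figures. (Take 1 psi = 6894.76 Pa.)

coal seam: 1490 kg/m³ × 9.81 m/s² × 108 m = 1.579×10^6 Pa = 229.0 psi
limestone: 2550 kg/m³ × 9.81 m/s² × 2070 m = 5.178×10^7 Pa = 7510 psi
Total = 229.0 + 7510 = 7739.3 psi

7700 psi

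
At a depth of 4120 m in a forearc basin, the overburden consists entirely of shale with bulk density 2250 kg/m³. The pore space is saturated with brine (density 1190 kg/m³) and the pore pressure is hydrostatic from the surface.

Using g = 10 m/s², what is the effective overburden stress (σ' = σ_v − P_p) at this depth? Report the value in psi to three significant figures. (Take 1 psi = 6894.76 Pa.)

6330 psi

Overburden (lithostatic) stress σ_v:
shale: 2250 kg/m³ × 10 m/s² × 4120 m = 9.270×10^7 Pa = 92.70 MPa
Pore pressure P_p = 1190 kg/m³ × 10 m/s² × 4120 m = 4.903×10^7 Pa = 49.03 MPa
Effective stress σ' = σ_v − P_p = 92.70 − 49.03 = 43.672 MPa = 6334.1 psi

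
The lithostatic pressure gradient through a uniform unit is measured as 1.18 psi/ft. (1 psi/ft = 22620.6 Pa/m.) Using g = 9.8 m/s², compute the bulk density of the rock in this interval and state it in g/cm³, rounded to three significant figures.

ρ = (dP/dz)/g = 1.18 psi/ft / 9.8 m/s² = 26692 Pa/m / 9.8 m/s² = 2723.7 kg/m³
= 2.724 g/cm³

2.72 g/cm³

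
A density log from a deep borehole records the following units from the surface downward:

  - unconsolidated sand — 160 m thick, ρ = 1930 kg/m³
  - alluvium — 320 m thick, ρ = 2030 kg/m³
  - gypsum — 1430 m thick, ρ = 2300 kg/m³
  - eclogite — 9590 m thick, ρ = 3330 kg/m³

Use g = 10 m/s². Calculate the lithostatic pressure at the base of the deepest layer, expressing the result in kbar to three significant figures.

unconsolidated sand: 1930 kg/m³ × 10 m/s² × 160 m = 3.088×10^6 Pa = 0.03088 kbar
alluvium: 2030 kg/m³ × 10 m/s² × 320 m = 6.496×10^6 Pa = 0.06496 kbar
gypsum: 2300 kg/m³ × 10 m/s² × 1430 m = 3.289×10^7 Pa = 0.3289 kbar
eclogite: 3330 kg/m³ × 10 m/s² × 9590 m = 3.193×10^8 Pa = 3.193 kbar
Total = 0.03088 + 0.06496 + 0.3289 + 3.193 = 3.6182 kbar

3.62 kbar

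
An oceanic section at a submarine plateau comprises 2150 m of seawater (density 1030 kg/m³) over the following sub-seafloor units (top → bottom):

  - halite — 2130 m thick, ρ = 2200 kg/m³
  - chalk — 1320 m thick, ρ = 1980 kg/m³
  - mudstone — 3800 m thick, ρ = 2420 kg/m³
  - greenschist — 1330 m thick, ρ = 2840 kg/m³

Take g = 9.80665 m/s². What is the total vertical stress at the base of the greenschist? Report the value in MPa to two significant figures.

seawater: 1030 kg/m³ × 9.80665 m/s² × 2150 m = 2.172×10^7 Pa = 21.72 MPa
halite: 2200 kg/m³ × 9.80665 m/s² × 2130 m = 4.595×10^7 Pa = 45.95 MPa
chalk: 1980 kg/m³ × 9.80665 m/s² × 1320 m = 2.563×10^7 Pa = 25.63 MPa
mudstone: 2420 kg/m³ × 9.80665 m/s² × 3800 m = 9.018×10^7 Pa = 90.18 MPa
greenschist: 2840 kg/m³ × 9.80665 m/s² × 1330 m = 3.704×10^7 Pa = 37.04 MPa
Total = 21.72 + 45.95 + 25.63 + 90.18 + 37.04 = 220.53 MPa

220 MPa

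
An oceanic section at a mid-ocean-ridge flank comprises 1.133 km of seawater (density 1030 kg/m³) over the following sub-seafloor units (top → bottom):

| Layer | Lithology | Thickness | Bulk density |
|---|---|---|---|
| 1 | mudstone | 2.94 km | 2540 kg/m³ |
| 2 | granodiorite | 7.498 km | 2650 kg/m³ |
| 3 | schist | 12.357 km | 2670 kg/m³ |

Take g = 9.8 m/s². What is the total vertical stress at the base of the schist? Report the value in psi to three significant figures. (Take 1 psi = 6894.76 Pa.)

seawater: 1030 kg/m³ × 9.8 m/s² × 1133 m = 1.144×10^7 Pa = 1659 psi
mudstone: 2540 kg/m³ × 9.8 m/s² × 2940 m = 7.318×10^7 Pa = 10614 psi
granodiorite: 2650 kg/m³ × 9.8 m/s² × 7498 m = 1.947×10^8 Pa = 28242 psi
schist: 2670 kg/m³ × 9.8 m/s² × 12357 m = 3.233×10^8 Pa = 46896 psi
Total = 1659 + 10614 + 28242 + 46896 = 87411 psi

87400 psi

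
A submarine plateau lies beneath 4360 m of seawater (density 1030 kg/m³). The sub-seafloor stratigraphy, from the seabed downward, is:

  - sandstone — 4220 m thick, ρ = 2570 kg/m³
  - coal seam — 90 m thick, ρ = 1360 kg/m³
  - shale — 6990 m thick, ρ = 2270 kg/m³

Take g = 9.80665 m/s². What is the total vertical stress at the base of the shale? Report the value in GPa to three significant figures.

0.307 GPa

seawater: 1030 kg/m³ × 9.80665 m/s² × 4360 m = 4.404×10^7 Pa = 0.04404 GPa
sandstone: 2570 kg/m³ × 9.80665 m/s² × 4220 m = 1.064×10^8 Pa = 0.1064 GPa
coal seam: 1360 kg/m³ × 9.80665 m/s² × 90 m = 1.200×10^6 Pa = 1.200×10^-3 GPa
shale: 2270 kg/m³ × 9.80665 m/s² × 6990 m = 1.556×10^8 Pa = 0.1556 GPa
Total = 0.04404 + 0.1064 + 1.200×10^-3 + 0.1556 = 0.30720 GPa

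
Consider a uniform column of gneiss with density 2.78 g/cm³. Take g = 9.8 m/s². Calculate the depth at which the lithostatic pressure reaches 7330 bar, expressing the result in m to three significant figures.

26900 m

h = P/(ρg) = 7330 bar / (2780 kg/m³ × 9.8 m/s²) = 7.330×10^8 Pa / 27244 Pa/m = 26905 m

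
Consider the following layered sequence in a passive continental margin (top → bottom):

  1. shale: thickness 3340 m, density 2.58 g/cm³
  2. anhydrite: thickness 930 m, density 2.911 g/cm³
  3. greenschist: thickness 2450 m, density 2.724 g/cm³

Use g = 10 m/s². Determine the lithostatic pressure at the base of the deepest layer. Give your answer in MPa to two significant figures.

shale: 2580 kg/m³ × 10 m/s² × 3340 m = 8.617×10^7 Pa = 86.17 MPa
anhydrite: 2911 kg/m³ × 10 m/s² × 930 m = 2.707×10^7 Pa = 27.07 MPa
greenschist: 2724 kg/m³ × 10 m/s² × 2450 m = 6.674×10^7 Pa = 66.74 MPa
Total = 86.17 + 27.07 + 66.74 = 179.98 MPa

180 MPa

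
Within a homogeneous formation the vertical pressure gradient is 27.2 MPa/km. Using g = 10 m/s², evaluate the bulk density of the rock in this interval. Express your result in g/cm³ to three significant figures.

ρ = (dP/dz)/g = 27.2 MPa/km / 10 m/s² = 27200 Pa/m / 10 m/s² = 2720.0 kg/m³
= 2.720 g/cm³

2.72 g/cm³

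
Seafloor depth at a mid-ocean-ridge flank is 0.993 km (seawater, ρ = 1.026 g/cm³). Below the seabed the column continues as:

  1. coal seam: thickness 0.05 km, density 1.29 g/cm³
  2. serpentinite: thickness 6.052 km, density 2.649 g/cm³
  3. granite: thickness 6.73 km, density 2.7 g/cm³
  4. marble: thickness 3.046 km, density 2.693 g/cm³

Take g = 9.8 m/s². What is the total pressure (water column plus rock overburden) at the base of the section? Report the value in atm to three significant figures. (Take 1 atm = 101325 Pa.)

seawater: 1026 kg/m³ × 9.8 m/s² × 993 m = 9.984×10^6 Pa = 98.54 atm
coal seam: 1290 kg/m³ × 9.8 m/s² × 50 m = 6.321×10^5 Pa = 6.238 atm
serpentinite: 2649 kg/m³ × 9.8 m/s² × 6052 m = 1.571×10^8 Pa = 1551 atm
granite: 2700 kg/m³ × 9.8 m/s² × 6730 m = 1.781×10^8 Pa = 1757 atm
marble: 2693 kg/m³ × 9.8 m/s² × 3046 m = 8.039×10^7 Pa = 793.4 atm
Total = 98.54 + 6.238 + 1551 + 1757 + 793.4 = 4206.2 atm

4210 atm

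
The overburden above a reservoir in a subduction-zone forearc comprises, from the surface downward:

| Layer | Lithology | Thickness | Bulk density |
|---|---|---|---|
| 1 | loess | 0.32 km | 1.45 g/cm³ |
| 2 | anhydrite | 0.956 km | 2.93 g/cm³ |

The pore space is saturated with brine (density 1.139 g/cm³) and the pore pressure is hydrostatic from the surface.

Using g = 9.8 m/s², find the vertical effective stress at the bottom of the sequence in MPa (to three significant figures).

17.8 MPa

Overburden (lithostatic) stress σ_v:
loess: 1450 kg/m³ × 9.8 m/s² × 320 m = 4.547×10^6 Pa = 4.547 MPa
anhydrite: 2930 kg/m³ × 9.8 m/s² × 956 m = 2.745×10^7 Pa = 27.45 MPa
Total = 4.547 + 27.45 = 31.998 MPa
Pore pressure P_p = 1139 kg/m³ × 9.8 m/s² × 1276 m = 1.424×10^7 Pa = 14.24 MPa
Effective stress σ' = σ_v − P_p = 32.00 − 14.24 = 17.755 MPa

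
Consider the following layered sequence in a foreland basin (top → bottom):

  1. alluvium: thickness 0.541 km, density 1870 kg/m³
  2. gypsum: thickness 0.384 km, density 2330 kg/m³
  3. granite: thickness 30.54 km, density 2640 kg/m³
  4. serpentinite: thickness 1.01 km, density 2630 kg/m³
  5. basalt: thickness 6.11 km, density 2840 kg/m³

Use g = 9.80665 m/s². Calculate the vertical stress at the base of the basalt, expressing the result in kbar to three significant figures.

alluvium: 1870 kg/m³ × 9.80665 m/s² × 541 m = 9.921×10^6 Pa = 0.09921 kbar
gypsum: 2330 kg/m³ × 9.80665 m/s² × 384 m = 8.774×10^6 Pa = 0.08774 kbar
granite: 2640 kg/m³ × 9.80665 m/s² × 30540 m = 7.907×10^8 Pa = 7.907 kbar
serpentinite: 2630 kg/m³ × 9.80665 m/s² × 1010 m = 2.605×10^7 Pa = 0.2605 kbar
basalt: 2840 kg/m³ × 9.80665 m/s² × 6110 m = 1.702×10^8 Pa = 1.702 kbar
Total = 0.09921 + 0.08774 + 7.907 + 0.2605 + 1.702 = 10.056 kbar

10.1 kbar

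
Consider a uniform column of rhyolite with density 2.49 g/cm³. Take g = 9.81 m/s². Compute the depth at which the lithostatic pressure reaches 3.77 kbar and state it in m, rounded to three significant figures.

h = P/(ρg) = 3.77 kbar / (2490 kg/m³ × 9.81 m/s²) = 3.770×10^8 Pa / 24427 Pa/m = 15434 m

15400 m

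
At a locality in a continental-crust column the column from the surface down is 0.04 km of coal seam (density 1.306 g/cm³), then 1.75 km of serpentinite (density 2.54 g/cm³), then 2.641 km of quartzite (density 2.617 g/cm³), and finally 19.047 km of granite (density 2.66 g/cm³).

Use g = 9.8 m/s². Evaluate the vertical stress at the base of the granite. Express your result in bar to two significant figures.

coal seam: 1306 kg/m³ × 9.8 m/s² × 40 m = 5.120×10^5 Pa = 5.120 bar
serpentinite: 2540 kg/m³ × 9.8 m/s² × 1750 m = 4.356×10^7 Pa = 435.6 bar
quartzite: 2617 kg/m³ × 9.8 m/s² × 2641 m = 6.773×10^7 Pa = 677.3 bar
granite: 2660 kg/m³ × 9.8 m/s² × 19047 m = 4.965×10^8 Pa = 4965 bar
Total = 5.120 + 435.6 + 677.3 + 4965 = 6083.2 bar

6100 bar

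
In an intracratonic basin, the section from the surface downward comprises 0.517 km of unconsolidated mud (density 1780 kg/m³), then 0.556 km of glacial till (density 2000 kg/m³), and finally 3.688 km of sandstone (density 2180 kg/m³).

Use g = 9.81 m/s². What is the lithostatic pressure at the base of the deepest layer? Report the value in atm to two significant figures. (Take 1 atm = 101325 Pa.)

980 atm

unconsolidated mud: 1780 kg/m³ × 9.81 m/s² × 517 m = 9.028×10^6 Pa = 89.10 atm
glacial till: 2000 kg/m³ × 9.81 m/s² × 556 m = 1.091×10^7 Pa = 107.7 atm
sandstone: 2180 kg/m³ × 9.81 m/s² × 3688 m = 7.887×10^7 Pa = 778.4 atm
Total = 89.10 + 107.7 + 778.4 = 975.15 atm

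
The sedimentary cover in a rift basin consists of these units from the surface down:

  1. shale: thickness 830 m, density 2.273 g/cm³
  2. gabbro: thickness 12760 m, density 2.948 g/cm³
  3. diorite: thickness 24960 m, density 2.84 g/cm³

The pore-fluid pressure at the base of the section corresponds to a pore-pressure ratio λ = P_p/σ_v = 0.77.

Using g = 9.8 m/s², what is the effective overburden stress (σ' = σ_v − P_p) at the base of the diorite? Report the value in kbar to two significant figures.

2.5 kbar

Overburden (lithostatic) stress σ_v:
shale: 2273 kg/m³ × 9.8 m/s² × 830 m = 1.849×10^7 Pa = 18.49 MPa
gabbro: 2948 kg/m³ × 9.8 m/s² × 12760 m = 3.686×10^8 Pa = 368.6 MPa
diorite: 2840 kg/m³ × 9.8 m/s² × 24960 m = 6.947×10^8 Pa = 694.7 MPa
Total = 18.49 + 368.6 + 694.7 = 1081.8 MPa
Pore pressure P_p = λ·σ_v = 0.77 × 1082 MPa = 833.0 MPa
Effective stress σ' = σ_v − P_p = 1082 − 833.0 = 248.82 MPa = 2.4882 kbar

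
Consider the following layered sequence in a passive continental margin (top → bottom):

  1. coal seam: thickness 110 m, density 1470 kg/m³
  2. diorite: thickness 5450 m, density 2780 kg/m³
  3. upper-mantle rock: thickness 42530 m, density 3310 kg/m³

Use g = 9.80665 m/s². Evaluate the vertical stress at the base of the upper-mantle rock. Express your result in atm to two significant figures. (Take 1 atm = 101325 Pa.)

coal seam: 1470 kg/m³ × 9.80665 m/s² × 110 m = 1.586×10^6 Pa = 15.65 atm
diorite: 2780 kg/m³ × 9.80665 m/s² × 5450 m = 1.486×10^8 Pa = 1466 atm
upper-mantle rock: 3310 kg/m³ × 9.80665 m/s² × 42530 m = 1.381×10^9 Pa = 13625 atm
Total = 15.65 + 1466 + 13625 = 15107 atm

15000 atm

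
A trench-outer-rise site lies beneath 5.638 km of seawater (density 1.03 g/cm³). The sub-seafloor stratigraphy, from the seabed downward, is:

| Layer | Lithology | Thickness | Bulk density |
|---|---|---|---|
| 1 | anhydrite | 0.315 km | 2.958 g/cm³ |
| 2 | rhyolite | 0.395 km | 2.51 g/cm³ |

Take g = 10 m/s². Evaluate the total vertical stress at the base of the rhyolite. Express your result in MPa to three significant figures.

seawater: 1030 kg/m³ × 10 m/s² × 5638 m = 5.807×10^7 Pa = 58.07 MPa
anhydrite: 2958 kg/m³ × 10 m/s² × 315 m = 9.318×10^6 Pa = 9.318 MPa
rhyolite: 2510 kg/m³ × 10 m/s² × 395 m = 9.915×10^6 Pa = 9.915 MPa
Total = 58.07 + 9.318 + 9.915 = 77.304 MPa

77.3 MPa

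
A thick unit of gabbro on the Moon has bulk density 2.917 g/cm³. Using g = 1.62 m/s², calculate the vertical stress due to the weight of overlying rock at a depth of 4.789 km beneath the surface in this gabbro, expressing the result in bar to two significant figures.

gabbro: 2917 kg/m³ × 1.62 m/s² × 4789 m = 2.263×10^7 Pa = 226.3 bar

230 bar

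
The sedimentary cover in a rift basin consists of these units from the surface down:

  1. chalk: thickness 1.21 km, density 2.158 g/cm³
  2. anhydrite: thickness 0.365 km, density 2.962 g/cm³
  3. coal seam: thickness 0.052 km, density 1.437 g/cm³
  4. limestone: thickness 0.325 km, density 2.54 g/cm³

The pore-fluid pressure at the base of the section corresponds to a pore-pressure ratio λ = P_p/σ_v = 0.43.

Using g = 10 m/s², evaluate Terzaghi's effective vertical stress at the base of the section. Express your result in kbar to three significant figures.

0.262 kbar

Overburden (lithostatic) stress σ_v:
chalk: 2158 kg/m³ × 10 m/s² × 1210 m = 2.611×10^7 Pa = 26.11 MPa
anhydrite: 2962 kg/m³ × 10 m/s² × 365 m = 1.081×10^7 Pa = 10.81 MPa
coal seam: 1437 kg/m³ × 10 m/s² × 52 m = 7.472×10^5 Pa = 0.7472 MPa
limestone: 2540 kg/m³ × 10 m/s² × 325 m = 8.255×10^6 Pa = 8.255 MPa
Total = 26.11 + 10.81 + 0.7472 + 8.255 = 45.925 MPa
Pore pressure P_p = λ·σ_v = 0.43 × 45.93 MPa = 19.75 MPa
Effective stress σ' = σ_v − P_p = 45.93 − 19.75 = 26.177 MPa = 0.26177 kbar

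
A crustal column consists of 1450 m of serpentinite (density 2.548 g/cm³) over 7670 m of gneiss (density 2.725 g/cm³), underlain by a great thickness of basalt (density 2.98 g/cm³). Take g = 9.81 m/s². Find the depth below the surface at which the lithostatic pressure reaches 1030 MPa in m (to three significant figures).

Pressure at base of upper layers: 2548×9.81×1450 + 2725×9.81×7670 = 2.413×10^8 Pa = 241.3 MPa
Remaining pressure to be supplied by basalt: 1.030×10^9 − 2.413×10^8 = 7.887×10^8 Pa
Additional depth in basalt = 7.887×10^8 Pa / (2980 kg/m³ × 9.81 m/s²) = 26980 m
Total depth = 9120 m + 26980 m = 36100 m

36100 m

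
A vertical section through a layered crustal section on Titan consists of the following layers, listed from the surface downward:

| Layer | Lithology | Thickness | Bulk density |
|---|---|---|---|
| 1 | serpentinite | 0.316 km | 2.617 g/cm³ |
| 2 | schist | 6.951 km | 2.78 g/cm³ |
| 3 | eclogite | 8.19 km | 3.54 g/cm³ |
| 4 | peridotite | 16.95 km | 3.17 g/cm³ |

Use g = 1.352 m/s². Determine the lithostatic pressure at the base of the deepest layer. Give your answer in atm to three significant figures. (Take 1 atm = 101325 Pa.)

serpentinite: 2617 kg/m³ × 1.352 m/s² × 316 m = 1.118×10^6 Pa = 11.03 atm
schist: 2780 kg/m³ × 1.352 m/s² × 6951 m = 2.613×10^7 Pa = 257.8 atm
eclogite: 3540 kg/m³ × 1.352 m/s² × 8190 m = 3.920×10^7 Pa = 386.9 atm
peridotite: 3170 kg/m³ × 1.352 m/s² × 16950 m = 7.264×10^7 Pa = 717.0 atm
Total = 11.03 + 257.8 + 386.9 + 717.0 = 1372.7 atm

1370 atm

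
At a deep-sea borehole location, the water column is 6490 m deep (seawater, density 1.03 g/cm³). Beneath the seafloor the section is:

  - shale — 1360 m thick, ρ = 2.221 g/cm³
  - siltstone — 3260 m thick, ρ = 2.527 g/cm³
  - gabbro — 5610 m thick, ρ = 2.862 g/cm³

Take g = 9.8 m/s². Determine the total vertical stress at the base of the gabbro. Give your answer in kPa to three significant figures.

seawater: 1030 kg/m³ × 9.8 m/s² × 6490 m = 6.551×10^7 Pa = 65510 kPa
shale: 2221 kg/m³ × 9.8 m/s² × 1360 m = 2.960×10^7 Pa = 29601 kPa
siltstone: 2527 kg/m³ × 9.8 m/s² × 3260 m = 8.073×10^7 Pa = 80733 kPa
gabbro: 2862 kg/m³ × 9.8 m/s² × 5610 m = 1.573×10^8 Pa = 1.573×10^5 kPa
Total = 65510 + 29601 + 80733 + 1.573×10^5 = 3.3319×10^5 kPa

333000 kPa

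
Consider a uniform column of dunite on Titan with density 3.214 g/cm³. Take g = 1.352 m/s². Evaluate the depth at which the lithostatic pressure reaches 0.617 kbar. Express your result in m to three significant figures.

14200 m

h = P/(ρg) = 0.617 kbar / (3214 kg/m³ × 1.352 m/s²) = 6.170×10^7 Pa / 4345.3 Pa/m = 14199 m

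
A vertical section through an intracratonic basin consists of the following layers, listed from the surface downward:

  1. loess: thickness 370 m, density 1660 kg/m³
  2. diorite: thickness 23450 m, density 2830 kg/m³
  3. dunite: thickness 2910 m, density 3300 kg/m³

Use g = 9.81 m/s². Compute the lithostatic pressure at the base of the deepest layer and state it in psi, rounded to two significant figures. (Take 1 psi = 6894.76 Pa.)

loess: 1660 kg/m³ × 9.81 m/s² × 370 m = 6.025×10^6 Pa = 873.9 psi
diorite: 2830 kg/m³ × 9.81 m/s² × 23450 m = 6.510×10^8 Pa = 94423 psi
dunite: 3300 kg/m³ × 9.81 m/s² × 2910 m = 9.421×10^7 Pa = 13663 psi
Total = 873.9 + 94423 + 13663 = 1.0896×10^5 psi

110000 psi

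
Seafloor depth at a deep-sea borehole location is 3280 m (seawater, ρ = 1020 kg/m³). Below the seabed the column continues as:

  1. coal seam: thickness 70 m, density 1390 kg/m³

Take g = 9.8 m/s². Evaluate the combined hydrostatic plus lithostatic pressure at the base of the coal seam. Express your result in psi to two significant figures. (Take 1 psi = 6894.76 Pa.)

4900 psi

seawater: 1020 kg/m³ × 9.8 m/s² × 3280 m = 3.279×10^7 Pa = 4755 psi
coal seam: 1390 kg/m³ × 9.8 m/s² × 70 m = 9.535×10^5 Pa = 138.3 psi
Total = 4755 + 138.3 = 4893.6 psi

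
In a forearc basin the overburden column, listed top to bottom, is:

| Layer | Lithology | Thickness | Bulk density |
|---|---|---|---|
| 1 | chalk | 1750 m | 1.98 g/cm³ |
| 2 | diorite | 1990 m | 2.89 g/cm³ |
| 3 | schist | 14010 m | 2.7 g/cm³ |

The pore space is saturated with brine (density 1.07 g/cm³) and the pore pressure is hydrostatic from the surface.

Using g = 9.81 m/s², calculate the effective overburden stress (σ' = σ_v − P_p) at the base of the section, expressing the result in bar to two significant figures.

Overburden (lithostatic) stress σ_v:
chalk: 1980 kg/m³ × 9.81 m/s² × 1750 m = 3.399×10^7 Pa = 33.99 MPa
diorite: 2890 kg/m³ × 9.81 m/s² × 1990 m = 5.642×10^7 Pa = 56.42 MPa
schist: 2700 kg/m³ × 9.81 m/s² × 14010 m = 3.711×10^8 Pa = 371.1 MPa
Total = 33.99 + 56.42 + 371.1 = 461.49 MPa
Pore pressure P_p = 1070 kg/m³ × 9.81 m/s² × 17750 m = 1.863×10^8 Pa = 186.3 MPa
Effective stress σ' = σ_v − P_p = 461.5 − 186.3 = 275.18 MPa = 2751.8 bar

2800 bar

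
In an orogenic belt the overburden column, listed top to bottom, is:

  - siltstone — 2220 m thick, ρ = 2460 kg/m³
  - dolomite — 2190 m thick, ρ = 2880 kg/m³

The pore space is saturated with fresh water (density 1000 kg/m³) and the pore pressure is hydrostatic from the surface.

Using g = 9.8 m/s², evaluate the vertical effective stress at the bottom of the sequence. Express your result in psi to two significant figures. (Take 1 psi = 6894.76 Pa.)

Overburden (lithostatic) stress σ_v:
siltstone: 2460 kg/m³ × 9.8 m/s² × 2220 m = 5.352×10^7 Pa = 53.52 MPa
dolomite: 2880 kg/m³ × 9.8 m/s² × 2190 m = 6.181×10^7 Pa = 61.81 MPa
Total = 53.52 + 61.81 = 115.33 MPa
Pore pressure P_p = 1000 kg/m³ × 9.8 m/s² × 4410 m = 4.322×10^7 Pa = 43.22 MPa
Effective stress σ' = σ_v − P_p = 115.3 − 43.22 = 72.112 MPa = 10459 psi

10000 psi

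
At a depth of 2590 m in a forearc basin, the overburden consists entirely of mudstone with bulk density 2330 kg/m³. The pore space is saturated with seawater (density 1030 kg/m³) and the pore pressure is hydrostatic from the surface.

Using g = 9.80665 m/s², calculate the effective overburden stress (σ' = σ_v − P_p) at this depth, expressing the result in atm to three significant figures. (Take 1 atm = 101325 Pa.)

326 atm

Overburden (lithostatic) stress σ_v:
mudstone: 2330 kg/m³ × 9.80665 m/s² × 2590 m = 5.918×10^7 Pa = 59.18 MPa
Pore pressure P_p = 1030 kg/m³ × 9.80665 m/s² × 2590 m = 2.616×10^7 Pa = 26.16 MPa
Effective stress σ' = σ_v − P_p = 59.18 − 26.16 = 33.019 MPa = 325.87 atm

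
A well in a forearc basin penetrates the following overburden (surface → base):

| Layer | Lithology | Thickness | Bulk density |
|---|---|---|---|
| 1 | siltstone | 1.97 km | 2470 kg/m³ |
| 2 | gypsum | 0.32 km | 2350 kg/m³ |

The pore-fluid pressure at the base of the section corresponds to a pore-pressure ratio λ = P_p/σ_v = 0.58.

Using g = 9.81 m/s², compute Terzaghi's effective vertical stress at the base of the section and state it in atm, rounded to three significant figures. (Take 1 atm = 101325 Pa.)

Overburden (lithostatic) stress σ_v:
siltstone: 2470 kg/m³ × 9.81 m/s² × 1970 m = 4.773×10^7 Pa = 47.73 MPa
gypsum: 2350 kg/m³ × 9.81 m/s² × 320 m = 7.377×10^6 Pa = 7.377 MPa
Total = 47.73 + 7.377 = 55.112 MPa
Pore pressure P_p = λ·σ_v = 0.58 × 55.11 MPa = 31.96 MPa
Effective stress σ' = σ_v − P_p = 55.11 − 31.96 = 23.147 MPa = 228.44 atm

228 atm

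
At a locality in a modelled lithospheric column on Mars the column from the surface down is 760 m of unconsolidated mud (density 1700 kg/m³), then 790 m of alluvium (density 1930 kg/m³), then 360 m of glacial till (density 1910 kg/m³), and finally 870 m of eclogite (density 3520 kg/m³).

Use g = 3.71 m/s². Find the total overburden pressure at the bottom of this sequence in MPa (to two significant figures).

24 MPa

unconsolidated mud: 1700 kg/m³ × 3.71 m/s² × 760 m = 4.793×10^6 Pa = 4.793 MPa
alluvium: 1930 kg/m³ × 3.71 m/s² × 790 m = 5.657×10^6 Pa = 5.657 MPa
glacial till: 1910 kg/m³ × 3.71 m/s² × 360 m = 2.551×10^6 Pa = 2.551 MPa
eclogite: 3520 kg/m³ × 3.71 m/s² × 870 m = 1.136×10^7 Pa = 11.36 MPa
Total = 4.793 + 5.657 + 2.551 + 11.36 = 24.362 MPa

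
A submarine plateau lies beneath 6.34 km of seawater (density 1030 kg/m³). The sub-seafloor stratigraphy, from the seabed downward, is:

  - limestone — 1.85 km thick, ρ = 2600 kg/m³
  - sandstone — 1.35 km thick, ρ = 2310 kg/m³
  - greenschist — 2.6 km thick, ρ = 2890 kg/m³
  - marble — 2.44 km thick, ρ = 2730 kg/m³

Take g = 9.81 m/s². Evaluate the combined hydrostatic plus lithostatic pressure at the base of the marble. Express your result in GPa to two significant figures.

seawater: 1030 kg/m³ × 9.81 m/s² × 6340 m = 6.406×10^7 Pa = 0.06406 GPa
limestone: 2600 kg/m³ × 9.81 m/s² × 1850 m = 4.719×10^7 Pa = 0.04719 GPa
sandstone: 2310 kg/m³ × 9.81 m/s² × 1350 m = 3.059×10^7 Pa = 0.03059 GPa
greenschist: 2890 kg/m³ × 9.81 m/s² × 2600 m = 7.371×10^7 Pa = 0.07371 GPa
marble: 2730 kg/m³ × 9.81 m/s² × 2440 m = 6.535×10^7 Pa = 0.06535 GPa
Total = 0.06406 + 0.04719 + 0.03059 + 0.07371 + 0.06535 = 0.28090 GPa

0.28 GPa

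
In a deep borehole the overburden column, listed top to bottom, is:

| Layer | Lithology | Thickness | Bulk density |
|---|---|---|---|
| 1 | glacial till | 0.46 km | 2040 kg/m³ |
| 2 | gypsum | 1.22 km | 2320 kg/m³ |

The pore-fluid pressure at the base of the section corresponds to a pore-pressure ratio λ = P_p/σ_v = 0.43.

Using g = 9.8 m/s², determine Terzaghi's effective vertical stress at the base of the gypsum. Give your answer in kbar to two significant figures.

Overburden (lithostatic) stress σ_v:
glacial till: 2040 kg/m³ × 9.8 m/s² × 460 m = 9.196×10^6 Pa = 9.196 MPa
gypsum: 2320 kg/m³ × 9.8 m/s² × 1220 m = 2.774×10^7 Pa = 27.74 MPa
Total = 9.196 + 27.74 = 36.934 MPa
Pore pressure P_p = λ·σ_v = 0.43 × 36.93 MPa = 15.88 MPa
Effective stress σ' = σ_v − P_p = 36.93 − 15.88 = 21.053 MPa = 0.21053 kbar

0.21 kbar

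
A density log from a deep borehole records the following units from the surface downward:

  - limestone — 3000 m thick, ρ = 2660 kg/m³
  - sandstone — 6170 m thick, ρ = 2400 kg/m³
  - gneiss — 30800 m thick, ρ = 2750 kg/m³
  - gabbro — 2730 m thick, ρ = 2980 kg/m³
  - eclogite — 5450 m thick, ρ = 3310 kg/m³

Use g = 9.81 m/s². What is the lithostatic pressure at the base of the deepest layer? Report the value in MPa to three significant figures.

1310 MPa

limestone: 2660 kg/m³ × 9.81 m/s² × 3000 m = 7.828×10^7 Pa = 78.28 MPa
sandstone: 2400 kg/m³ × 9.81 m/s² × 6170 m = 1.453×10^8 Pa = 145.3 MPa
gneiss: 2750 kg/m³ × 9.81 m/s² × 30800 m = 8.309×10^8 Pa = 830.9 MPa
gabbro: 2980 kg/m³ × 9.81 m/s² × 2730 m = 7.981×10^7 Pa = 79.81 MPa
eclogite: 3310 kg/m³ × 9.81 m/s² × 5450 m = 1.770×10^8 Pa = 177.0 MPa
Total = 78.28 + 145.3 + 830.9 + 79.81 + 177.0 = 1311.2 MPa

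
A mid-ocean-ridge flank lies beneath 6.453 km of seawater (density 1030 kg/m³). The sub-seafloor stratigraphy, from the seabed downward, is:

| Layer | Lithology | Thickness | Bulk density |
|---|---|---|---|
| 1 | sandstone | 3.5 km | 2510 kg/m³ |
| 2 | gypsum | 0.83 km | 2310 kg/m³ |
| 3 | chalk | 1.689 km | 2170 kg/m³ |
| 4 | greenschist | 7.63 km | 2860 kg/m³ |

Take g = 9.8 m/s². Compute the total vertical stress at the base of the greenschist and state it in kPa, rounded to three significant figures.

seawater: 1030 kg/m³ × 9.8 m/s² × 6453 m = 6.514×10^7 Pa = 65137 kPa
sandstone: 2510 kg/m³ × 9.8 m/s² × 3500 m = 8.609×10^7 Pa = 86093 kPa
gypsum: 2310 kg/m³ × 9.8 m/s² × 830 m = 1.879×10^7 Pa = 18790 kPa
chalk: 2170 kg/m³ × 9.8 m/s² × 1689 m = 3.592×10^7 Pa = 35918 kPa
greenschist: 2860 kg/m³ × 9.8 m/s² × 7630 m = 2.139×10^8 Pa = 2.139×10^5 kPa
Total = 65137 + 86093 + 18790 + 35918 + 2.139×10^5 = 4.1979×10^5 kPa

420000 kPa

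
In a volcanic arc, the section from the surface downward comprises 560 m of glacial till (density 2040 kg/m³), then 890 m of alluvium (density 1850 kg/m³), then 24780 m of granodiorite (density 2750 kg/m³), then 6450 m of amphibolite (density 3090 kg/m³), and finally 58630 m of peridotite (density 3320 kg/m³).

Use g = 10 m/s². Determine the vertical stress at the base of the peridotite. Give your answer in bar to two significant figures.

glacial till: 2040 kg/m³ × 10 m/s² × 560 m = 1.142×10^7 Pa = 114.2 bar
alluvium: 1850 kg/m³ × 10 m/s² × 890 m = 1.647×10^7 Pa = 164.7 bar
granodiorite: 2750 kg/m³ × 10 m/s² × 24780 m = 6.814×10^8 Pa = 6814 bar
amphibolite: 3090 kg/m³ × 10 m/s² × 6450 m = 1.993×10^8 Pa = 1993 bar
peridotite: 3320 kg/m³ × 10 m/s² × 58630 m = 1.947×10^9 Pa = 19465 bar
Total = 114.2 + 164.7 + 6814 + 1993 + 19465 = 28552 bar

29000 bar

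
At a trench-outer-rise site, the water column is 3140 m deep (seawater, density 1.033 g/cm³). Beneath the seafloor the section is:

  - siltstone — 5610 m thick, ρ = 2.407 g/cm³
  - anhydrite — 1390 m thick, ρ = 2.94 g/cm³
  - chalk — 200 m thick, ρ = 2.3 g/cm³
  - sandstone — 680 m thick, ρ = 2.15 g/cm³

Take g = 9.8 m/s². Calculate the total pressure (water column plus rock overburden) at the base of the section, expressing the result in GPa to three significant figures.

0.223 GPa

seawater: 1033 kg/m³ × 9.8 m/s² × 3140 m = 3.179×10^7 Pa = 0.03179 GPa
siltstone: 2407 kg/m³ × 9.8 m/s² × 5610 m = 1.323×10^8 Pa = 0.1323 GPa
anhydrite: 2940 kg/m³ × 9.8 m/s² × 1390 m = 4.005×10^7 Pa = 0.04005 GPa
chalk: 2300 kg/m³ × 9.8 m/s² × 200 m = 4.508×10^6 Pa = 4.508×10^-3 GPa
sandstone: 2150 kg/m³ × 9.8 m/s² × 680 m = 1.433×10^7 Pa = 0.01433 GPa
Total = 0.03179 + 0.1323 + 0.04005 + 4.508×10^-3 + 0.01433 = 0.22300 GPa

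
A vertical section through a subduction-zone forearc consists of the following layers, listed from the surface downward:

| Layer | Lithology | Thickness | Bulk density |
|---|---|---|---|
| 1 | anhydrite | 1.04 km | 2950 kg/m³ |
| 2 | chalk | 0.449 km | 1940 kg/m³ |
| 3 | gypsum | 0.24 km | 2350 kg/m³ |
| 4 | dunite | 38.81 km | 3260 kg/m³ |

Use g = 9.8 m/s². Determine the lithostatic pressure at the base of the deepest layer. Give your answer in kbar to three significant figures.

12.8 kbar

anhydrite: 2950 kg/m³ × 9.8 m/s² × 1040 m = 3.007×10^7 Pa = 0.3007 kbar
chalk: 1940 kg/m³ × 9.8 m/s² × 449 m = 8.536×10^6 Pa = 0.08536 kbar
gypsum: 2350 kg/m³ × 9.8 m/s² × 240 m = 5.527×10^6 Pa = 0.05527 kbar
dunite: 3260 kg/m³ × 9.8 m/s² × 38810 m = 1.240×10^9 Pa = 12.40 kbar
Total = 0.3007 + 0.08536 + 0.05527 + 12.40 = 12.840 kbar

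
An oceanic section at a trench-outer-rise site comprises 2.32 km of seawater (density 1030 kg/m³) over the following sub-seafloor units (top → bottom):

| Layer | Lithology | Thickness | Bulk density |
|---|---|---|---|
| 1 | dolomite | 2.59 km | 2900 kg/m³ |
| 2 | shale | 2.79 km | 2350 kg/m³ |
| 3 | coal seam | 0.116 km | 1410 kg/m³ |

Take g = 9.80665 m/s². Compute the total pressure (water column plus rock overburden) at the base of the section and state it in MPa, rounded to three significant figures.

seawater: 1030 kg/m³ × 9.80665 m/s² × 2320 m = 2.343×10^7 Pa = 23.43 MPa
dolomite: 2900 kg/m³ × 9.80665 m/s² × 2590 m = 7.366×10^7 Pa = 73.66 MPa
shale: 2350 kg/m³ × 9.80665 m/s² × 2790 m = 6.430×10^7 Pa = 64.30 MPa
coal seam: 1410 kg/m³ × 9.80665 m/s² × 116 m = 1.604×10^6 Pa = 1.604 MPa
Total = 23.43 + 73.66 + 64.30 + 1.604 = 162.99 MPa

163 MPa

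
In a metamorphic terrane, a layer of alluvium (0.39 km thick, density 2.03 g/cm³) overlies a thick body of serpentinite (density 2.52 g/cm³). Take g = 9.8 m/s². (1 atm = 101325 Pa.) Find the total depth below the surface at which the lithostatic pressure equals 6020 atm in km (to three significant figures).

Pressure at base of upper layers: 2030×9.8×390 = 7.759×10^6 Pa = 76.57 atm
Remaining pressure to be supplied by serpentinite: 6.100×10^8 − 7.759×10^6 = 6.022×10^8 Pa
Additional depth in serpentinite = 6.022×10^8 Pa / (2520 kg/m³ × 9.8 m/s²) = 24385 m
Total depth = 390 m + 24385 m = 24775 m
= 24.775 km

24.8 km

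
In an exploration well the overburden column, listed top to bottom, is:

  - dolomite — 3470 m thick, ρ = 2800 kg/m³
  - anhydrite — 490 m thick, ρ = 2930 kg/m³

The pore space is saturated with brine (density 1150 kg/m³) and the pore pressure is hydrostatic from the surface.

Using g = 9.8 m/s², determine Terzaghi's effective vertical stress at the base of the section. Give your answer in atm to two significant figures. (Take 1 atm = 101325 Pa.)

640 atm

Overburden (lithostatic) stress σ_v:
dolomite: 2800 kg/m³ × 9.8 m/s² × 3470 m = 9.522×10^7 Pa = 95.22 MPa
anhydrite: 2930 kg/m³ × 9.8 m/s² × 490 m = 1.407×10^7 Pa = 14.07 MPa
Total = 95.22 + 14.07 = 109.29 MPa
Pore pressure P_p = 1150 kg/m³ × 9.8 m/s² × 3960 m = 4.463×10^7 Pa = 44.63 MPa
Effective stress σ' = σ_v − P_p = 109.3 − 44.63 = 64.657 MPa = 638.12 atm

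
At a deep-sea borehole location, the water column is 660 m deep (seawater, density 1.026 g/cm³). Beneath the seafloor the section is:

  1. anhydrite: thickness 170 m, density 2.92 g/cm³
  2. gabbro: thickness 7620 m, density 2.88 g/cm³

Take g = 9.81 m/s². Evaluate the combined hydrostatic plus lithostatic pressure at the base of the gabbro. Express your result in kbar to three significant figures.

seawater: 1026 kg/m³ × 9.81 m/s² × 660 m = 6.643×10^6 Pa = 0.06643 kbar
anhydrite: 2920 kg/m³ × 9.81 m/s² × 170 m = 4.870×10^6 Pa = 0.04870 kbar
gabbro: 2880 kg/m³ × 9.81 m/s² × 7620 m = 2.153×10^8 Pa = 2.153 kbar
Total = 0.06643 + 0.04870 + 2.153 = 2.2680 kbar

2.27 kbar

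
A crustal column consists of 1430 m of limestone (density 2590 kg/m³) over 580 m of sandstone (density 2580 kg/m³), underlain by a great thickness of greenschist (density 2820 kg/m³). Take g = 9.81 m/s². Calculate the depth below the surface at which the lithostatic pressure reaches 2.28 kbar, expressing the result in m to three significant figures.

Pressure at base of upper layers: 2590×9.81×1430 + 2580×9.81×580 = 5.101×10^7 Pa = 0.5101 kbar
Remaining pressure to be supplied by greenschist: 2.280×10^8 − 5.101×10^7 = 1.770×10^8 Pa
Additional depth in greenschist = 1.770×10^8 Pa / (2820 kg/m³ × 9.81 m/s²) = 6397.7 m
Total depth = 2010 m + 6397.7 m = 8407.7 m

8410 m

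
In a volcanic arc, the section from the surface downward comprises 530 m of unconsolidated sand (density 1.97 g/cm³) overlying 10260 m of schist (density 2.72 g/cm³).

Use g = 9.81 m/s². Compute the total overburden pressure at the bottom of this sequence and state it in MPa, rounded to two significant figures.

unconsolidated sand: 1970 kg/m³ × 9.81 m/s² × 530 m = 1.024×10^7 Pa = 10.24 MPa
schist: 2720 kg/m³ × 9.81 m/s² × 10260 m = 2.738×10^8 Pa = 273.8 MPa
Total = 10.24 + 273.8 = 284.01 MPa

280 MPa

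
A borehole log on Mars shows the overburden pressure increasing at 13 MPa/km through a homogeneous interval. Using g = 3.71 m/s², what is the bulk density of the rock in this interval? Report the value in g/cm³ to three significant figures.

3.50 g/cm³

ρ = (dP/dz)/g = 13 MPa/km / 3.71 m/s² = 13000 Pa/m / 3.71 m/s² = 3504.0 kg/m³
= 3.504 g/cm³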